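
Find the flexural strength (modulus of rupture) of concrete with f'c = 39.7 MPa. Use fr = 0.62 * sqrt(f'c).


fr = 0.62 * sqrt(39.7)
= 3.906 MPa

3.906


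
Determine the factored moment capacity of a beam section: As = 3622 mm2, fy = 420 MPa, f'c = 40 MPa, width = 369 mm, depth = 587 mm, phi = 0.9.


a = As * fy / (0.85 * f'c * b)
= 3622 * 420 / (0.85 * 40 * 369)
= 121.253 mm
Mn = As * fy * (d - a/2) / 10^6
= 800.7404 kN-m
phi*Mn = 0.9 * 800.7404 = 720.67 kN-m

720.67


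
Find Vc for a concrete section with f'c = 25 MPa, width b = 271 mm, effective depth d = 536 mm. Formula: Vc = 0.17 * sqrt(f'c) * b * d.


Vc = 0.17 * sqrt(25) * 271 * 536 / 1000
= 123.47 kN

123.47


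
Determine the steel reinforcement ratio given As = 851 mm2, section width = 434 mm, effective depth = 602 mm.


rho = As / (b * d)
= 851 / (434 * 602)
= 0.0033

0.0033


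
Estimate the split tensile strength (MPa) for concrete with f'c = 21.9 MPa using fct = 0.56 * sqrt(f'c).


fct = 0.56 * sqrt(21.9)
= 0.56 * 4.68
= 2.621 MPa

2.621


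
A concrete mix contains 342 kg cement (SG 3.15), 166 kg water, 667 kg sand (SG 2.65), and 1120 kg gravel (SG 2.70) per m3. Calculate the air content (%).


Vol cement = 342 / (3.15 * 1000) = 0.108571 m3
Vol water = 166 / 1000 = 0.166 m3
Vol sand = 667 / (2.65 * 1000) = 0.251698 m3
Vol gravel = 1120 / (2.70 * 1000) = 0.414815 m3
Total solid + water volume = 0.941084 m3
Air = (1 - 0.941084) * 100 = 5.89%

5.89


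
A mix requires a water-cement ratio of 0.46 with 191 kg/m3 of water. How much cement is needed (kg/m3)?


Cement = water / (w/c)
= 191 / 0.46
= 415.2 kg/m3

415.2


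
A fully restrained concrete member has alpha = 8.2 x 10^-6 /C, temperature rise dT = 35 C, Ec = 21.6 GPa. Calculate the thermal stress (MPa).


sigma = alpha * dT * Ec
= 8.2e-6 * 35 * 21.6 * 1000
= 6.199 MPa

6.199


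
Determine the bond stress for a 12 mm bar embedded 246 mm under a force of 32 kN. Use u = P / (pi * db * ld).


u = P / (pi * db * ld)
= 32 * 1000 / (pi * 12 * 246)
= 3.451 MPa

3.451


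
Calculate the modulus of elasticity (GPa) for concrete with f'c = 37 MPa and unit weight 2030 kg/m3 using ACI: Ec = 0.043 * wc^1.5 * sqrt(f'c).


Ec = 0.043 * 2030^1.5 * sqrt(37) / 1000
= 23.92 GPa

23.92


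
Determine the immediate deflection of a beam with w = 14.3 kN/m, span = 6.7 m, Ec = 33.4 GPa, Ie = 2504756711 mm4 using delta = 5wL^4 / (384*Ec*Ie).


Convert: L = 6.7 m = 6700 mm, Ec = 33.4 GPa = 33400 MPa
delta = 5 * 14.3 * 6700^4 / (384 * 33400 * 2504756711)
= 4.48 mm

4.48


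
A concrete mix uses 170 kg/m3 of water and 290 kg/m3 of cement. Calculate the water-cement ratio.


w/c = water / cement
w/c = 170 / 290 = 0.586

0.586


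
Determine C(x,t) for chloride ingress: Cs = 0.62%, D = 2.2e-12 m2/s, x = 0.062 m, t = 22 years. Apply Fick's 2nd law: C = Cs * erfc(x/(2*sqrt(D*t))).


t_seconds = 22 * 365.25 * 24 * 3600 = 694267200.0 s
arg = 0.062 / (2 * sqrt(2.2e-12 * 694267200.0))
= 0.7932
erfc(0.7932) = 0.262
C = 0.62 * 0.262 = 0.1624%

0.1624


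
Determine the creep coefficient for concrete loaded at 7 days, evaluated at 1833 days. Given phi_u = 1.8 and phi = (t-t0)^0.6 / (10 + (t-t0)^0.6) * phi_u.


dt = 1833 - 7 = 1826
phi = 1826^0.6 / (10 + 1826^0.6) * 1.8
= 1.621

1.621


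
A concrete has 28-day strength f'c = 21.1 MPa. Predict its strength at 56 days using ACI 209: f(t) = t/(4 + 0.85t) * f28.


f(56) = 56 / (4 + 0.85 * 56) * 21.1
= 56 / 51.6 * 21.1
= 22.9 MPa

22.9


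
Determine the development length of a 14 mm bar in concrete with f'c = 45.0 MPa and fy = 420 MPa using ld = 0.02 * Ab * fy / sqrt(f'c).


Ab = pi * 14^2 / 4 = 153.938 mm2
ld = 0.02 * 153.938 * 420 / sqrt(45.0)
= 192.8 mm

192.8


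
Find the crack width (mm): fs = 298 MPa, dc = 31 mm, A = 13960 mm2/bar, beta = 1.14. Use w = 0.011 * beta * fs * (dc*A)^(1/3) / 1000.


w = 0.011 * beta * fs * (dc * A)^(1/3) / 1000
= 0.011 * 1.14 * 298 * (31 * 13960)^(1/3) / 1000
= 0.283 mm

0.283


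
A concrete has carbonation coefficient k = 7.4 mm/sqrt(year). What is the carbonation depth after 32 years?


depth = k * sqrt(t)
= 7.4 * sqrt(32)
= 41.86 mm

41.86


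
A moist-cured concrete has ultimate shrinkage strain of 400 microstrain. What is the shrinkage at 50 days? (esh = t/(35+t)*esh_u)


esh(50) = 50 / (35 + 50) * 400
= 50 / 85 * 400
= 235.3 microstrain

235.3


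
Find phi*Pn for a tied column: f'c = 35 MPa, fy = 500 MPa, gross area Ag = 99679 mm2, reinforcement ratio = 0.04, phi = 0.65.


Ast = rho * Ag = 0.04 * 99679 = 3987.16 mm2
phi*Pn = 0.65 * 0.80 * (0.85 * 35 * (99679 - 3987.16) + 500 * 3987.16) / 1000
= 2517.01 kN

2517.01


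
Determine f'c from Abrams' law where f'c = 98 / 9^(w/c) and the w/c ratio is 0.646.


f'c = 98 / 9^0.646
= 98 / 4.135
= 23.7 MPa

23.7


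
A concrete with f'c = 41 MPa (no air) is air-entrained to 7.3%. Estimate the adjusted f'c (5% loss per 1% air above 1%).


Strength loss = (7.3 - 1) * 5 = 31.5%
f'c = 41 * (1 - 31.5/100)
= 28.09 MPa

28.09


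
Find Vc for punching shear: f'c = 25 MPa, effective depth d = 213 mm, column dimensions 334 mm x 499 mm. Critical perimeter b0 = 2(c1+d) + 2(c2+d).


b0 = 2*(334 + 213) + 2*(499 + 213) = 2518 mm
Vc = 0.33 * sqrt(25) * 2518 * 213 / 1000
= 884.95 kN

884.95


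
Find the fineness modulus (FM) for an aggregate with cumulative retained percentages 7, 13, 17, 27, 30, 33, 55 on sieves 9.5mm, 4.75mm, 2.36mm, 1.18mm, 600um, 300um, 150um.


FM = sum(cumulative % retained) / 100
= 182 / 100
= 1.82

1.82


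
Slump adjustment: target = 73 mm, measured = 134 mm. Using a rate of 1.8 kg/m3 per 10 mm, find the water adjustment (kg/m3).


Difference = 73 - 134 = -61 mm
Water adjustment = -61 * 1.8 / 10 = -11.0 kg/m3

-11.0


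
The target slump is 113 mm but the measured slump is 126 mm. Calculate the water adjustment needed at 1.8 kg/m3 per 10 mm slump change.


Difference = 113 - 126 = -13 mm
Water adjustment = -13 * 1.8 / 10 = -2.3 kg/m3

-2.3


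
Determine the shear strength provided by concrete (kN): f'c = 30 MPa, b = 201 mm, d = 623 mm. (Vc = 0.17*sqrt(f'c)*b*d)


Vc = 0.17 * sqrt(30) * 201 * 623 / 1000
= 116.6 kN

116.6


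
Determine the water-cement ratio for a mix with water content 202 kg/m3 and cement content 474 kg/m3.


w/c = water / cement
w/c = 202 / 474 = 0.426

0.426


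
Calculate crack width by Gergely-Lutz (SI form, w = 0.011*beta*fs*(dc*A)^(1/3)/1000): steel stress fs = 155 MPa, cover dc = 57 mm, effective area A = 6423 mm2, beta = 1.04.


w = 0.011 * beta * fs * (dc * A)^(1/3) / 1000
= 0.011 * 1.04 * 155 * (57 * 6423)^(1/3) / 1000
= 0.127 mm

0.127


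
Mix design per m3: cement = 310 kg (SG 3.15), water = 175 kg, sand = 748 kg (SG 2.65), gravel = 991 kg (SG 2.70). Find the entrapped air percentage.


Vol cement = 310 / (3.15 * 1000) = 0.098413 m3
Vol water = 175 / 1000 = 0.175 m3
Vol sand = 748 / (2.65 * 1000) = 0.282264 m3
Vol gravel = 991 / (2.70 * 1000) = 0.367037 m3
Total solid + water volume = 0.922714 m3
Air = (1 - 0.922714) * 100 = 7.73%

7.73


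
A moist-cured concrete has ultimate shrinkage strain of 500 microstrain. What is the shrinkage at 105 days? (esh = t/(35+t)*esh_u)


esh(105) = 105 / (35 + 105) * 500
= 105 / 140 * 500
= 375.0 microstrain

375.0


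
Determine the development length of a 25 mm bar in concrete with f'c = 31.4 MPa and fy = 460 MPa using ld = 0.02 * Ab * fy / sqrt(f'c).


Ab = pi * 25^2 / 4 = 490.874 mm2
ld = 0.02 * 490.874 * 460 / sqrt(31.4)
= 805.9 mm

805.9


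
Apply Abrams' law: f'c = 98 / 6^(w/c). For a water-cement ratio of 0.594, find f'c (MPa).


f'c = 98 / 6^0.594
= 98 / 2.899
= 33.81 MPa

33.81


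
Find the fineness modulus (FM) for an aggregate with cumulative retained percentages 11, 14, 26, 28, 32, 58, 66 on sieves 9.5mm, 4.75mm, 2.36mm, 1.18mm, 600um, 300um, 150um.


FM = sum(cumulative % retained) / 100
= 235 / 100
= 2.35

2.35


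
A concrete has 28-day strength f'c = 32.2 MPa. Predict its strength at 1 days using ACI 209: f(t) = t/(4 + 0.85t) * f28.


f(1) = 1 / (4 + 0.85 * 1) * 32.2
= 1 / 4.85 * 32.2
= 6.64 MPa

6.64


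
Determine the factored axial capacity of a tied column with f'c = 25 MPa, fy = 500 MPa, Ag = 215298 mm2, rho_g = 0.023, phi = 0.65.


Ast = rho * Ag = 0.023 * 215298 = 4951.854 mm2
phi*Pn = 0.65 * 0.80 * (0.85 * 25 * (215298 - 4951.854) + 500 * 4951.854) / 1000
= 3611.81 kN

3611.81


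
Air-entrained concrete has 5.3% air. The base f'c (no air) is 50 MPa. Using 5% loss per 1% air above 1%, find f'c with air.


Strength loss = (5.3 - 1) * 5 = 21.5%
f'c = 50 * (1 - 21.5/100)
= 39.25 MPa

39.25


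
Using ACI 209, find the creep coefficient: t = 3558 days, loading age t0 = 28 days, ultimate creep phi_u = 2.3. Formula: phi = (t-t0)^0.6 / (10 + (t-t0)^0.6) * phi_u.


dt = 3558 - 28 = 3530
phi = 3530^0.6 / (10 + 3530^0.6) * 2.3
= 2.141

2.141


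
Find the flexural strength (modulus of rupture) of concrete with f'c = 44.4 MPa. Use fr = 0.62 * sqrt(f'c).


fr = 0.62 * sqrt(44.4)
= 4.131 MPa

4.131


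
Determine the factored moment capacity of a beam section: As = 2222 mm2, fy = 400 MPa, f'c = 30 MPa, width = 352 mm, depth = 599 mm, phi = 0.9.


a = As * fy / (0.85 * f'c * b)
= 2222 * 400 / (0.85 * 30 * 352)
= 99.0196 mm
Mn = As * fy * (d - a/2) / 10^6
= 488.3869 kN-m
phi*Mn = 0.9 * 488.3869 = 439.55 kN-m

439.55


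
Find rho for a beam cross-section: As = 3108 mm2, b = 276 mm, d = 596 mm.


rho = As / (b * d)
= 3108 / (276 * 596)
= 0.0189

0.0189


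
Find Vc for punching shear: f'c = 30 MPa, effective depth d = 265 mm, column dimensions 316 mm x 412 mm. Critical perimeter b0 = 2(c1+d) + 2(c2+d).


b0 = 2*(316 + 265) + 2*(412 + 265) = 2516 mm
Vc = 0.33 * sqrt(30) * 2516 * 265 / 1000
= 1205.12 kN

1205.12


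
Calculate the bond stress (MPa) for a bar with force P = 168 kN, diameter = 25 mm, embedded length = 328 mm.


u = P / (pi * db * ld)
= 168 * 1000 / (pi * 25 * 328)
= 6.521 MPa

6.521


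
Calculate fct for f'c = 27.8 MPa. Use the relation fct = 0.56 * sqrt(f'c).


fct = 0.56 * sqrt(27.8)
= 0.56 * 5.273
= 2.953 MPa

2.953


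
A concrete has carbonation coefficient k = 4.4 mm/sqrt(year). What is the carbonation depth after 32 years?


depth = k * sqrt(t)
= 4.4 * sqrt(32)
= 24.89 mm

24.89


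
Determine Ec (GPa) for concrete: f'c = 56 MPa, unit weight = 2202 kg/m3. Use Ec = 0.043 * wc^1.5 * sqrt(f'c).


Ec = 0.043 * 2202^1.5 * sqrt(56) / 1000
= 33.25 GPa

33.25


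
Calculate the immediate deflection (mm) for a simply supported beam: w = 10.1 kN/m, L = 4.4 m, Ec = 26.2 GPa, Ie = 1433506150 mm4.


Convert: L = 4.4 m = 4400 mm, Ec = 26.2 GPa = 26200 MPa
delta = 5 * 10.1 * 4400^4 / (384 * 26200 * 1433506150)
= 1.31 mm

1.31


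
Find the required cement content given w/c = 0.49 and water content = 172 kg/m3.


Cement = water / (w/c)
= 172 / 0.49
= 351.0 kg/m3

351.0


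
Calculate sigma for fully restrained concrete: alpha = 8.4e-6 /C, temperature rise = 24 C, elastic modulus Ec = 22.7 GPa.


sigma = alpha * dT * Ec
= 8.4e-6 * 24 * 22.7 * 1000
= 4.576 MPa

4.576


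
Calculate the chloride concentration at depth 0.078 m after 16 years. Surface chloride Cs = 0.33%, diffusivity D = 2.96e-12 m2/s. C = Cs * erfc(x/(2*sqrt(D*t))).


t_seconds = 16 * 365.25 * 24 * 3600 = 504921600.0 s
arg = 0.078 / (2 * sqrt(2.96e-12 * 504921600.0))
= 1.0088
erfc(1.0088) = 0.1537
C = 0.33 * 0.1537 = 0.0507%

0.0507


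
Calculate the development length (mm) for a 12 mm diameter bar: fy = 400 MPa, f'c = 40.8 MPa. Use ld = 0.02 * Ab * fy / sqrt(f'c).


Ab = pi * 12^2 / 4 = 113.097 mm2
ld = 0.02 * 113.097 * 400 / sqrt(40.8)
= 141.6 mm

141.6


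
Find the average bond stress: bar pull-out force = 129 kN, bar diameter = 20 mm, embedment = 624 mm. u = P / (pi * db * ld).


u = P / (pi * db * ld)
= 129 * 1000 / (pi * 20 * 624)
= 3.29 MPa

3.29


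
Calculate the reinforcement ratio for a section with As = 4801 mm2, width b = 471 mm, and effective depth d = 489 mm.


rho = As / (b * d)
= 4801 / (471 * 489)
= 0.0208

0.0208


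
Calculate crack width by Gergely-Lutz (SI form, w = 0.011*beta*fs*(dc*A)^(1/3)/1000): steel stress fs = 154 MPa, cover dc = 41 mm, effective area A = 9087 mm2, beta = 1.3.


w = 0.011 * beta * fs * (dc * A)^(1/3) / 1000
= 0.011 * 1.3 * 154 * (41 * 9087)^(1/3) / 1000
= 0.158 mm

0.158


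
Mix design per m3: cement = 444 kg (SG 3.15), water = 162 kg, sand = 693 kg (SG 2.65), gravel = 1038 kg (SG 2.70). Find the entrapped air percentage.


Vol cement = 444 / (3.15 * 1000) = 0.140952 m3
Vol water = 162 / 1000 = 0.162 m3
Vol sand = 693 / (2.65 * 1000) = 0.261509 m3
Vol gravel = 1038 / (2.70 * 1000) = 0.384444 m3
Total solid + water volume = 0.948906 m3
Air = (1 - 0.948906) * 100 = 5.11%

5.11


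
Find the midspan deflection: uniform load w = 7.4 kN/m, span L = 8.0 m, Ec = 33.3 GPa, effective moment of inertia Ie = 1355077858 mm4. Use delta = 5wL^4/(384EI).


Convert: L = 8.0 m = 8000 mm, Ec = 33.3 GPa = 33300 MPa
delta = 5 * 7.4 * 8000^4 / (384 * 33300 * 1355077858)
= 8.75 mm

8.75


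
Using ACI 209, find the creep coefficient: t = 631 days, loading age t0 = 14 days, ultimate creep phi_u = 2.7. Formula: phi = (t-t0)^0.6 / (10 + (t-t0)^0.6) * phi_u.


dt = 631 - 14 = 617
phi = 617^0.6 / (10 + 617^0.6) * 2.7
= 2.228

2.228


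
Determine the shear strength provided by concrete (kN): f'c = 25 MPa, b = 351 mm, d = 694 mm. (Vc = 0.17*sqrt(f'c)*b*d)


Vc = 0.17 * sqrt(25) * 351 * 694 / 1000
= 207.05 kN

207.05


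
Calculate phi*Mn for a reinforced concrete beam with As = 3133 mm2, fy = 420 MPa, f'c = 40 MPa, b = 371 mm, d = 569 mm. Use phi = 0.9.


a = As * fy / (0.85 * f'c * b)
= 3133 * 420 / (0.85 * 40 * 371)
= 104.3174 mm
Mn = As * fy * (d - a/2) / 10^6
= 680.0908 kN-m
phi*Mn = 0.9 * 680.0908 = 612.08 kN-m

612.08


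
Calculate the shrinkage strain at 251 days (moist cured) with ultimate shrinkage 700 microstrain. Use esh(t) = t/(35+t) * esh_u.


esh(251) = 251 / (35 + 251) * 700
= 251 / 286 * 700
= 614.3 microstrain

614.3


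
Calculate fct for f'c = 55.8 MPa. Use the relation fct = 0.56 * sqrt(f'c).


fct = 0.56 * sqrt(55.8)
= 0.56 * 7.47
= 4.183 MPa

4.183


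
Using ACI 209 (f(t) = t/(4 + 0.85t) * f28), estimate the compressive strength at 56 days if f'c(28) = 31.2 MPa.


f(56) = 56 / (4 + 0.85 * 56) * 31.2
= 56 / 51.6 * 31.2
= 33.86 MPa

33.86


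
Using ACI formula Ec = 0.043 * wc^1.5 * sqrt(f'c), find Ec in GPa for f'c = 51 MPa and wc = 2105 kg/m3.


Ec = 0.043 * 2105^1.5 * sqrt(51) / 1000
= 29.66 GPa

29.66


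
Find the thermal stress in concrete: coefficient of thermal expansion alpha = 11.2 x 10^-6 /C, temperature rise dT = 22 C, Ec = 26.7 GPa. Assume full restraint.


sigma = alpha * dT * Ec
= 11.2e-6 * 22 * 26.7 * 1000
= 6.579 MPa

6.579


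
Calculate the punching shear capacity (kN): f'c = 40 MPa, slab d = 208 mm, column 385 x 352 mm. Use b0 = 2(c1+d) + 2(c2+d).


b0 = 2*(385 + 208) + 2*(352 + 208) = 2306 mm
Vc = 0.33 * sqrt(40) * 2306 * 208 / 1000
= 1001.07 kN

1001.07


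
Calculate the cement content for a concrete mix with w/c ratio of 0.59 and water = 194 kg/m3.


Cement = water / (w/c)
= 194 / 0.59
= 328.8 kg/m3

328.8


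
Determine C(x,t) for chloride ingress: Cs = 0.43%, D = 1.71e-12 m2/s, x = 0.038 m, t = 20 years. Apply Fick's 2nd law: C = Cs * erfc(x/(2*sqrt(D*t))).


t_seconds = 20 * 365.25 * 24 * 3600 = 631152000.0 s
arg = 0.038 / (2 * sqrt(1.71e-12 * 631152000.0))
= 0.5783
erfc(0.5783) = 0.4134
C = 0.43 * 0.4134 = 0.1778%

0.1778


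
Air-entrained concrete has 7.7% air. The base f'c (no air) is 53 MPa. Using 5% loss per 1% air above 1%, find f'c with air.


Strength loss = (7.7 - 1) * 5 = 33.5%
f'c = 53 * (1 - 33.5/100)
= 35.25 MPa

35.25


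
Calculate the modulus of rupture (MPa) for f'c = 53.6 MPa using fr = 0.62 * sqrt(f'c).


fr = 0.62 * sqrt(53.6)
= 4.539 MPa

4.539


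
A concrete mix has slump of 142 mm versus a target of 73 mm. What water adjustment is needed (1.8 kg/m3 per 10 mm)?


Difference = 73 - 142 = -69 mm
Water adjustment = -69 * 1.8 / 10 = -12.4 kg/m3

-12.4


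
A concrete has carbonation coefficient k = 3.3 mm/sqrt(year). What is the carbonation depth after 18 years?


depth = k * sqrt(t)
= 3.3 * sqrt(18)
= 14.0 mm

14.0


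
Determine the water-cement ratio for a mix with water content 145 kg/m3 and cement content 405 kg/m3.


w/c = water / cement
w/c = 145 / 405 = 0.358

0.358


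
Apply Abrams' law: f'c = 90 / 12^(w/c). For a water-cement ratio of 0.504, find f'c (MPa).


f'c = 90 / 12^0.504
= 90 / 3.499
= 25.72 MPa

25.72


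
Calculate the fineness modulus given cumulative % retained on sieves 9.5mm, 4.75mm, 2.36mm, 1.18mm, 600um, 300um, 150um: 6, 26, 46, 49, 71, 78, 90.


FM = sum(cumulative % retained) / 100
= 366 / 100
= 3.66

3.66


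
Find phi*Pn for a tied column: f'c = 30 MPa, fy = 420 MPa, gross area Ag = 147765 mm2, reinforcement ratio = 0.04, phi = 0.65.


Ast = rho * Ag = 0.04 * 147765 = 5910.6 mm2
phi*Pn = 0.65 * 0.80 * (0.85 * 30 * (147765 - 5910.6) + 420 * 5910.6) / 1000
= 3171.86 kN

3171.86


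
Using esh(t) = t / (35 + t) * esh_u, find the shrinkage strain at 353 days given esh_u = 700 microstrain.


esh(353) = 353 / (35 + 353) * 700
= 353 / 388 * 700
= 636.9 microstrain

636.9


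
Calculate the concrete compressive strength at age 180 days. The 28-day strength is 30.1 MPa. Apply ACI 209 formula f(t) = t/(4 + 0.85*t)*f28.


f(180) = 180 / (4 + 0.85 * 180) * 30.1
= 180 / 157.0 * 30.1
= 34.51 MPa

34.51


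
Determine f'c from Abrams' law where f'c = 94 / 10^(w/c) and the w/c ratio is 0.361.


f'c = 94 / 10^0.361
= 94 / 2.296
= 40.94 MPa

40.94


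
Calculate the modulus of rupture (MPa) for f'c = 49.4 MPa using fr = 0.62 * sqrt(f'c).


fr = 0.62 * sqrt(49.4)
= 4.358 MPa

4.358


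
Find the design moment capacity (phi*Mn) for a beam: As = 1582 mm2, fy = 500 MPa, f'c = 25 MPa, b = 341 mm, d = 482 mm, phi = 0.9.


a = As * fy / (0.85 * f'c * b)
= 1582 * 500 / (0.85 * 25 * 341)
= 109.1599 mm
Mn = As * fy * (d - a/2) / 10^6
= 338.0893 kN-m
phi*Mn = 0.9 * 338.0893 = 304.28 kN-m

304.28


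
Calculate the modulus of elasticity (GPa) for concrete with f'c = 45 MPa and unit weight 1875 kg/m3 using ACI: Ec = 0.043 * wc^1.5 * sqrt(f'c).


Ec = 0.043 * 1875^1.5 * sqrt(45) / 1000
= 23.42 GPa

23.42


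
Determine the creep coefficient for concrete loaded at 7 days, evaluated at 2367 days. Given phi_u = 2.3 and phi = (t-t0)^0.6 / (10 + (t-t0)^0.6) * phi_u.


dt = 2367 - 7 = 2360
phi = 2360^0.6 / (10 + 2360^0.6) * 2.3
= 2.101

2.101


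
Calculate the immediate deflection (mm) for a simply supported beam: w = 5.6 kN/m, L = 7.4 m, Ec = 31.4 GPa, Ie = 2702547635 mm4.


Convert: L = 7.4 m = 7400 mm, Ec = 31.4 GPa = 31400 MPa
delta = 5 * 5.6 * 7400^4 / (384 * 31400 * 2702547635)
= 2.58 mm

2.58


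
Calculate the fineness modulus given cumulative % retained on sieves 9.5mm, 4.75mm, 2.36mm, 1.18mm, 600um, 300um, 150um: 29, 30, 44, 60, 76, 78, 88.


FM = sum(cumulative % retained) / 100
= 405 / 100
= 4.05

4.05


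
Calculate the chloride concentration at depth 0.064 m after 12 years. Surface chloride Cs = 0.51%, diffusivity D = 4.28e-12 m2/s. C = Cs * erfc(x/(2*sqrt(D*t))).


t_seconds = 12 * 365.25 * 24 * 3600 = 378691200.0 s
arg = 0.064 / (2 * sqrt(4.28e-12 * 378691200.0))
= 0.7949
erfc(0.7949) = 0.261
C = 0.51 * 0.261 = 0.1331%

0.1331


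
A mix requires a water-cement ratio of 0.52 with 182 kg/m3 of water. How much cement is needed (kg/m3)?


Cement = water / (w/c)
= 182 / 0.52
= 350.0 kg/m3

350.0


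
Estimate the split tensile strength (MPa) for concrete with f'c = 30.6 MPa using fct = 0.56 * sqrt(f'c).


fct = 0.56 * sqrt(30.6)
= 0.56 * 5.532
= 3.098 MPa

3.098


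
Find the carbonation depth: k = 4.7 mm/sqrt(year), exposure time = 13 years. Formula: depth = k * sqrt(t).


depth = k * sqrt(t)
= 4.7 * sqrt(13)
= 16.95 mm

16.95


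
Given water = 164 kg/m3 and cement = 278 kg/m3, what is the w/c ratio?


w/c = water / cement
w/c = 164 / 278 = 0.59

0.59


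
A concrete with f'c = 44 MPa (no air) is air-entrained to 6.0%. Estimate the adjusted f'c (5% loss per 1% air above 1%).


Strength loss = (6.0 - 1) * 5 = 25.0%
f'c = 44 * (1 - 25.0/100)
= 33.0 MPa

33.0


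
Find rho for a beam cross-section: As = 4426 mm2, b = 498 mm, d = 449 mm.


rho = As / (b * d)
= 4426 / (498 * 449)
= 0.0198

0.0198


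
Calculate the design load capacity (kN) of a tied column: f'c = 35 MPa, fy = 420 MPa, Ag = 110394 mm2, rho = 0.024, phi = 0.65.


Ast = rho * Ag = 0.024 * 110394 = 2649.456 mm2
phi*Pn = 0.65 * 0.80 * (0.85 * 35 * (110394 - 2649.456) + 420 * 2649.456) / 1000
= 2245.45 kN

2245.45


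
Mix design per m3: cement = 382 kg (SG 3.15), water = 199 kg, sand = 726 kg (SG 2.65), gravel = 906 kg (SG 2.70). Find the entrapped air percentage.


Vol cement = 382 / (3.15 * 1000) = 0.12127 m3
Vol water = 199 / 1000 = 0.199 m3
Vol sand = 726 / (2.65 * 1000) = 0.273962 m3
Vol gravel = 906 / (2.70 * 1000) = 0.335556 m3
Total solid + water volume = 0.929788 m3
Air = (1 - 0.929788) * 100 = 7.02%

7.02


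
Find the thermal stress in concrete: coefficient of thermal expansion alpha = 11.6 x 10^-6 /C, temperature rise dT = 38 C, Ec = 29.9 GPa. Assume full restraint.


sigma = alpha * dT * Ec
= 11.6e-6 * 38 * 29.9 * 1000
= 13.18 MPa

13.18


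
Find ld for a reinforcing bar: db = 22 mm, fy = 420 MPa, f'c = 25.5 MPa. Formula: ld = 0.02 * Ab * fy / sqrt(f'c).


Ab = pi * 22^2 / 4 = 380.133 mm2
ld = 0.02 * 380.133 * 420 / sqrt(25.5)
= 632.3 mm

632.3


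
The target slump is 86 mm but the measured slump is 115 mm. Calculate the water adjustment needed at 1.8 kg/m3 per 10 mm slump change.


Difference = 86 - 115 = -29 mm
Water adjustment = -29 * 1.8 / 10 = -5.2 kg/m3

-5.2


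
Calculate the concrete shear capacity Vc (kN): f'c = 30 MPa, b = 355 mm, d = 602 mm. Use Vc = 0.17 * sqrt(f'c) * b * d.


Vc = 0.17 * sqrt(30) * 355 * 602 / 1000
= 198.99 kN

198.99


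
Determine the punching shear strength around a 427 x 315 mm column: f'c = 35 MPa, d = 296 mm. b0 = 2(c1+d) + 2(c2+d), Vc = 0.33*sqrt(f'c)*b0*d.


b0 = 2*(427 + 296) + 2*(315 + 296) = 2668 mm
Vc = 0.33 * sqrt(35) * 2668 * 296 / 1000
= 1541.79 kN

1541.79


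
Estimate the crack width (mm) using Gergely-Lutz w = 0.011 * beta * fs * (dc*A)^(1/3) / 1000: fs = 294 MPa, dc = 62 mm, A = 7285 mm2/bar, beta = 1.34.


w = 0.011 * beta * fs * (dc * A)^(1/3) / 1000
= 0.011 * 1.34 * 294 * (62 * 7285)^(1/3) / 1000
= 0.332 mm

0.332


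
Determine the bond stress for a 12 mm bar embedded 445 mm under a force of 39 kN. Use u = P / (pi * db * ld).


u = P / (pi * db * ld)
= 39 * 1000 / (pi * 12 * 445)
= 2.325 MPa

2.325


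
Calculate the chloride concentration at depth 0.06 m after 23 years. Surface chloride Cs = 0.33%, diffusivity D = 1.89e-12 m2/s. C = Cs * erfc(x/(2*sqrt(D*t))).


t_seconds = 23 * 365.25 * 24 * 3600 = 725824800.0 s
arg = 0.06 / (2 * sqrt(1.89e-12 * 725824800.0))
= 0.81
erfc(0.81) = 0.252
C = 0.33 * 0.252 = 0.0832%

0.0832


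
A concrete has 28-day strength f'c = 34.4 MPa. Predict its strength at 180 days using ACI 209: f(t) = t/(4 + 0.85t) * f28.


f(180) = 180 / (4 + 0.85 * 180) * 34.4
= 180 / 157.0 * 34.4
= 39.44 MPa

39.44


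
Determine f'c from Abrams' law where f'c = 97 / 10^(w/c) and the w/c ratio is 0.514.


f'c = 97 / 10^0.514
= 97 / 3.266
= 29.7 MPa

29.7


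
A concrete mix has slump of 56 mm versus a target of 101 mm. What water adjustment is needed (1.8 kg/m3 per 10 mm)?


Difference = 101 - 56 = 45 mm
Water adjustment = 45 * 1.8 / 10 = 8.1 kg/m3

8.1


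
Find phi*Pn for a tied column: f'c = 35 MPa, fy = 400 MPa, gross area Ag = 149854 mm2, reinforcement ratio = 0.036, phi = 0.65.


Ast = rho * Ag = 0.036 * 149854 = 5394.744 mm2
phi*Pn = 0.65 * 0.80 * (0.85 * 35 * (149854 - 5394.744) + 400 * 5394.744) / 1000
= 3356.89 kN

3356.89


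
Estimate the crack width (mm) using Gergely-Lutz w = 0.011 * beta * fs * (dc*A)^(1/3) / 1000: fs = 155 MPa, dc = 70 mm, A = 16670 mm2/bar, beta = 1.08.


w = 0.011 * beta * fs * (dc * A)^(1/3) / 1000
= 0.011 * 1.08 * 155 * (70 * 16670)^(1/3) / 1000
= 0.194 mm

0.194


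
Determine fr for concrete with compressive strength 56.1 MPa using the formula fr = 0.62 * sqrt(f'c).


fr = 0.62 * sqrt(56.1)
= 4.644 MPa

4.644


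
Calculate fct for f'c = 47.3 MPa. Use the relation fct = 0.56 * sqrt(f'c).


fct = 0.56 * sqrt(47.3)
= 0.56 * 6.877
= 3.851 MPa

3.851


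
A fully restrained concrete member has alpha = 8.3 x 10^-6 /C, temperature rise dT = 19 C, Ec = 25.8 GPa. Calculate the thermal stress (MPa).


sigma = alpha * dT * Ec
= 8.3e-6 * 19 * 25.8 * 1000
= 4.069 MPa

4.069


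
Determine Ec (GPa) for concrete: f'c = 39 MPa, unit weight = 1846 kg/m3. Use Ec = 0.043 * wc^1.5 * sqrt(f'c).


Ec = 0.043 * 1846^1.5 * sqrt(39) / 1000
= 21.3 GPa

21.3


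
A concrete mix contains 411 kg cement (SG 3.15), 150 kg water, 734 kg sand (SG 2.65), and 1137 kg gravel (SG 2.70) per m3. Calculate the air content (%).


Vol cement = 411 / (3.15 * 1000) = 0.130476 m3
Vol water = 150 / 1000 = 0.15 m3
Vol sand = 734 / (2.65 * 1000) = 0.276981 m3
Vol gravel = 1137 / (2.70 * 1000) = 0.421111 m3
Total solid + water volume = 0.978568 m3
Air = (1 - 0.978568) * 100 = 2.14%

2.14


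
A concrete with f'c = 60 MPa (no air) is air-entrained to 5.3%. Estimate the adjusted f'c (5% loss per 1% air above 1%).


Strength loss = (5.3 - 1) * 5 = 21.5%
f'c = 60 * (1 - 21.5/100)
= 47.1 MPa

47.1


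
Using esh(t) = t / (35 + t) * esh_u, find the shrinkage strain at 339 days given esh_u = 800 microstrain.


esh(339) = 339 / (35 + 339) * 800
= 339 / 374 * 800
= 725.1 microstrain

725.1


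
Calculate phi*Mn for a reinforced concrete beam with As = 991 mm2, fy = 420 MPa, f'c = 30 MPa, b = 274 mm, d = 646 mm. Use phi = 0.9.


a = As * fy / (0.85 * f'c * b)
= 991 * 420 / (0.85 * 30 * 274)
= 59.5706 mm
Mn = As * fy * (d - a/2) / 10^6
= 256.4809 kN-m
phi*Mn = 0.9 * 256.4809 = 230.83 kN-m

230.83


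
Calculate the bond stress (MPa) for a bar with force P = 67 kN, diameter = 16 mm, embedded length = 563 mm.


u = P / (pi * db * ld)
= 67 * 1000 / (pi * 16 * 563)
= 2.368 MPa

2.368


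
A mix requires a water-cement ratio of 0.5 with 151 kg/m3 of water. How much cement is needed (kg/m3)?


Cement = water / (w/c)
= 151 / 0.5
= 302.0 kg/m3

302.0


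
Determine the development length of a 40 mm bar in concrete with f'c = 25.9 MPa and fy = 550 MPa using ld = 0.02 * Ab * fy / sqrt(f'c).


Ab = pi * 40^2 / 4 = 1256.637 mm2
ld = 0.02 * 1256.637 * 550 / sqrt(25.9)
= 2716.1 mm

2716.1


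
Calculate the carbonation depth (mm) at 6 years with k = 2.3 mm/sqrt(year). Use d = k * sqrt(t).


depth = k * sqrt(t)
= 2.3 * sqrt(6)
= 5.63 mm

5.63


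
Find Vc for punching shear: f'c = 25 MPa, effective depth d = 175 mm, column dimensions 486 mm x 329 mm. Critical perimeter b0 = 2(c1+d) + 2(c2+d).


b0 = 2*(486 + 175) + 2*(329 + 175) = 2330 mm
Vc = 0.33 * sqrt(25) * 2330 * 175 / 1000
= 672.79 kN

672.79


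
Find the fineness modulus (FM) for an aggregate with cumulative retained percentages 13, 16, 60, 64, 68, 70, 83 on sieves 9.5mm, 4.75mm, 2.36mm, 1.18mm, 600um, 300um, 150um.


FM = sum(cumulative % retained) / 100
= 374 / 100
= 3.74

3.74


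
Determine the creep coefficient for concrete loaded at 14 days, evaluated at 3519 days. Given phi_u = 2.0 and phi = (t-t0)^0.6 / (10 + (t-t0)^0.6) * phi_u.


dt = 3519 - 14 = 3505
phi = 3505^0.6 / (10 + 3505^0.6) * 2.0
= 1.861

1.861


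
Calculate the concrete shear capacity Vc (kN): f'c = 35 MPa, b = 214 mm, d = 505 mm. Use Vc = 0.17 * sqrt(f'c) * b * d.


Vc = 0.17 * sqrt(35) * 214 * 505 / 1000
= 108.69 kN

108.69


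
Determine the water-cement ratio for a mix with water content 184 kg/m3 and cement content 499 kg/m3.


w/c = water / cement
w/c = 184 / 499 = 0.369

0.369


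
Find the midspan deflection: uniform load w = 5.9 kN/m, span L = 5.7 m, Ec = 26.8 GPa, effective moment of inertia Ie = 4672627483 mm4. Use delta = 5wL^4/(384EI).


Convert: L = 5.7 m = 5700 mm, Ec = 26.8 GPa = 26800 MPa
delta = 5 * 5.9 * 5700^4 / (384 * 26800 * 4672627483)
= 0.65 mm

0.65


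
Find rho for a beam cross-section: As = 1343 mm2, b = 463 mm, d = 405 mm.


rho = As / (b * d)
= 1343 / (463 * 405)
= 0.0072

0.0072


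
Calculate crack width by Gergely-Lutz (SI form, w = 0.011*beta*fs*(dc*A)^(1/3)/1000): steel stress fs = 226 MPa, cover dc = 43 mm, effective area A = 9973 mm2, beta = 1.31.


w = 0.011 * beta * fs * (dc * A)^(1/3) / 1000
= 0.011 * 1.31 * 226 * (43 * 9973)^(1/3) / 1000
= 0.246 mm

0.246


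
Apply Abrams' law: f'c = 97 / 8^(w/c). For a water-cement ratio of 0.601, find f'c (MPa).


f'c = 97 / 8^0.601
= 97 / 3.489
= 27.8 MPa

27.8


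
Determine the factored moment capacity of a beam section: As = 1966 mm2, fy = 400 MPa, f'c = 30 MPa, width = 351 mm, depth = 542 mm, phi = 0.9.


a = As * fy / (0.85 * f'c * b)
= 1966 * 400 / (0.85 * 30 * 351)
= 87.861 mm
Mn = As * fy * (d - a/2) / 10^6
= 391.6818 kN-m
phi*Mn = 0.9 * 391.6818 = 352.51 kN-m

352.51


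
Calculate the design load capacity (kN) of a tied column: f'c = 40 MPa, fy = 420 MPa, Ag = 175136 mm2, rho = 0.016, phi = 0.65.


Ast = rho * Ag = 0.016 * 175136 = 2802.176 mm2
phi*Pn = 0.65 * 0.80 * (0.85 * 40 * (175136 - 2802.176) + 420 * 2802.176) / 1000
= 3658.86 kN

3658.86


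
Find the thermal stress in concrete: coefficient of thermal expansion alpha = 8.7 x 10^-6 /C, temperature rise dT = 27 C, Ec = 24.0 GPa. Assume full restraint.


sigma = alpha * dT * Ec
= 8.7e-6 * 27 * 24.0 * 1000
= 5.638 MPa

5.638


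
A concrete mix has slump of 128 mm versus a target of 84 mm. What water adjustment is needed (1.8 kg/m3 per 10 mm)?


Difference = 84 - 128 = -44 mm
Water adjustment = -44 * 1.8 / 10 = -7.9 kg/m3

-7.9


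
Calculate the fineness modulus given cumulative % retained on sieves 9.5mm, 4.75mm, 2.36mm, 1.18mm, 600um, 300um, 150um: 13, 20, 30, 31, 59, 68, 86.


FM = sum(cumulative % retained) / 100
= 307 / 100
= 3.07

3.07


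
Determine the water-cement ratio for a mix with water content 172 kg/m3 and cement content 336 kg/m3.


w/c = water / cement
w/c = 172 / 336 = 0.512

0.512


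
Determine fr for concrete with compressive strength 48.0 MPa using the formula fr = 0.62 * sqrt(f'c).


fr = 0.62 * sqrt(48.0)
= 4.295 MPa

4.295


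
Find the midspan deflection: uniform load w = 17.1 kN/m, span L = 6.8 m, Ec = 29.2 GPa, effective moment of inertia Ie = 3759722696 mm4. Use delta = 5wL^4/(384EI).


Convert: L = 6.8 m = 6800 mm, Ec = 29.2 GPa = 29200 MPa
delta = 5 * 17.1 * 6800^4 / (384 * 29200 * 3759722696)
= 4.34 mm

4.34


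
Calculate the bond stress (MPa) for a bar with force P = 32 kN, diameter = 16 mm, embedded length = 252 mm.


u = P / (pi * db * ld)
= 32 * 1000 / (pi * 16 * 252)
= 2.526 MPa

2.526


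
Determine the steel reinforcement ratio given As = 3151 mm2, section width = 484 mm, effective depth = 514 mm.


rho = As / (b * d)
= 3151 / (484 * 514)
= 0.0127

0.0127


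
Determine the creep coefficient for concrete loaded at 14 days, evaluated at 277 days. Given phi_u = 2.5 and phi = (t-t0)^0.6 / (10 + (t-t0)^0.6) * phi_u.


dt = 277 - 14 = 263
phi = 263^0.6 / (10 + 263^0.6) * 2.5
= 1.847

1.847


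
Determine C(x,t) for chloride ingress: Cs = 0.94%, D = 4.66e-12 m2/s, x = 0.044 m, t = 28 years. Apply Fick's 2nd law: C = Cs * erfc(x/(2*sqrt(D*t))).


t_seconds = 28 * 365.25 * 24 * 3600 = 883612800.0 s
arg = 0.044 / (2 * sqrt(4.66e-12 * 883612800.0))
= 0.3428
erfc(0.3428) = 0.6278
C = 0.94 * 0.6278 = 0.5901%

0.5901


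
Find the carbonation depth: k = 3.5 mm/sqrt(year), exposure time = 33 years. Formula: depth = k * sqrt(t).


depth = k * sqrt(t)
= 3.5 * sqrt(33)
= 20.11 mm

20.11


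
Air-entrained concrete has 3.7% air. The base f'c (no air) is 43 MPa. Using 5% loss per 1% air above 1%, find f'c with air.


Strength loss = (3.7 - 1) * 5 = 13.5%
f'c = 43 * (1 - 13.5/100)
= 37.2 MPa

37.2


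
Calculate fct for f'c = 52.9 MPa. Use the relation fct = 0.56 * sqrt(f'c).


fct = 0.56 * sqrt(52.9)
= 0.56 * 7.273
= 4.073 MPa

4.073


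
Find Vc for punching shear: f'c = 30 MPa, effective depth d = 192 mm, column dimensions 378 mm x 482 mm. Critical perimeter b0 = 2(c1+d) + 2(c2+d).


b0 = 2*(378 + 192) + 2*(482 + 192) = 2488 mm
Vc = 0.33 * sqrt(30) * 2488 * 192 / 1000
= 863.43 kN

863.43


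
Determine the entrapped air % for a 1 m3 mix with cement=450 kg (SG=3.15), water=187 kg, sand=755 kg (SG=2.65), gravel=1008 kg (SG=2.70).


Vol cement = 450 / (3.15 * 1000) = 0.142857 m3
Vol water = 187 / 1000 = 0.187 m3
Vol sand = 755 / (2.65 * 1000) = 0.284906 m3
Vol gravel = 1008 / (2.70 * 1000) = 0.373333 m3
Total solid + water volume = 0.988096 m3
Air = (1 - 0.988096) * 100 = 1.19%

1.19


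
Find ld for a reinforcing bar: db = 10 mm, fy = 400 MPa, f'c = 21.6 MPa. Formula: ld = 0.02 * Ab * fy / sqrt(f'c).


Ab = pi * 10^2 / 4 = 78.54 mm2
ld = 0.02 * 78.54 * 400 / sqrt(21.6)
= 135.2 mm

135.2


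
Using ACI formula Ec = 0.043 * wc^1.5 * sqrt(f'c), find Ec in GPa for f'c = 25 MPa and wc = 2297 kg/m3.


Ec = 0.043 * 2297^1.5 * sqrt(25) / 1000
= 23.67 GPa

23.67


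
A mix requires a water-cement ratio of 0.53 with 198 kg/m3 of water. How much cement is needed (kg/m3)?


Cement = water / (w/c)
= 198 / 0.53
= 373.6 kg/m3

373.6


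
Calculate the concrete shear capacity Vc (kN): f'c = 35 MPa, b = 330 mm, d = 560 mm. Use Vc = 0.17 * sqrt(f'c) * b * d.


Vc = 0.17 * sqrt(35) * 330 * 560 / 1000
= 185.86 kN

185.86


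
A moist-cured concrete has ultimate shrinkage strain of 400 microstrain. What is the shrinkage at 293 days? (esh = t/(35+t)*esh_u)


esh(293) = 293 / (35 + 293) * 400
= 293 / 328 * 400
= 357.3 microstrain

357.3


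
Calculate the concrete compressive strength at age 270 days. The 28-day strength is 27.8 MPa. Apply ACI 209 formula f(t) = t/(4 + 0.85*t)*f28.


f(270) = 270 / (4 + 0.85 * 270) * 27.8
= 270 / 233.5 * 27.8
= 32.15 MPa

32.15


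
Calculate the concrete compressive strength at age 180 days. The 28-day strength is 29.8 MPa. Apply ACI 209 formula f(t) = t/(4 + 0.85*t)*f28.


f(180) = 180 / (4 + 0.85 * 180) * 29.8
= 180 / 157.0 * 29.8
= 34.17 MPa

34.17


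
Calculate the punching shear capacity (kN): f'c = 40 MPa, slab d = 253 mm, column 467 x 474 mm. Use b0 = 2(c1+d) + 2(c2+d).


b0 = 2*(467 + 253) + 2*(474 + 253) = 2894 mm
Vc = 0.33 * sqrt(40) * 2894 * 253 / 1000
= 1528.14 kN

1528.14


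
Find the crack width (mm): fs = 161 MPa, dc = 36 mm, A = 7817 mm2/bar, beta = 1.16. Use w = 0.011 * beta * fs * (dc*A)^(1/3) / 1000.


w = 0.011 * beta * fs * (dc * A)^(1/3) / 1000
= 0.011 * 1.16 * 161 * (36 * 7817)^(1/3) / 1000
= 0.135 mm

0.135


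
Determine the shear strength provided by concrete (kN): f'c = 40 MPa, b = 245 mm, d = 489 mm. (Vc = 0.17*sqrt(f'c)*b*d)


Vc = 0.17 * sqrt(40) * 245 * 489 / 1000
= 128.81 kN

128.81


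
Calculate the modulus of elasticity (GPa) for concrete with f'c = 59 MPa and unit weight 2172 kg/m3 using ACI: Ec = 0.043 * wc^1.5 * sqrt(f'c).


Ec = 0.043 * 2172^1.5 * sqrt(59) / 1000
= 33.43 GPa

33.43


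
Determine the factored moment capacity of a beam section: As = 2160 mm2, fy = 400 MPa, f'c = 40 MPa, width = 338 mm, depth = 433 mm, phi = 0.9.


a = As * fy / (0.85 * f'c * b)
= 2160 * 400 / (0.85 * 40 * 338)
= 75.1827 mm
Mn = As * fy * (d - a/2) / 10^6
= 341.6331 kN-m
phi*Mn = 0.9 * 341.6331 = 307.47 kN-m

307.47


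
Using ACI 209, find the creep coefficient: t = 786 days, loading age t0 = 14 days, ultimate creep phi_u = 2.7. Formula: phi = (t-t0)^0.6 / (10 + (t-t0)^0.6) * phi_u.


dt = 786 - 14 = 772
phi = 772^0.6 / (10 + 772^0.6) * 2.7
= 2.278

2.278


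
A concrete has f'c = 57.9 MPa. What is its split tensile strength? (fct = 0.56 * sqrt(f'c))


fct = 0.56 * sqrt(57.9)
= 0.56 * 7.609
= 4.261 MPa

4.261


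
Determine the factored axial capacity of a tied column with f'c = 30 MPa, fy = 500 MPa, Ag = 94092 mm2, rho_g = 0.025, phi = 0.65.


Ast = rho * Ag = 0.025 * 94092 = 2352.3 mm2
phi*Pn = 0.65 * 0.80 * (0.85 * 30 * (94092 - 2352.3) + 500 * 2352.3) / 1000
= 1828.07 kN

1828.07


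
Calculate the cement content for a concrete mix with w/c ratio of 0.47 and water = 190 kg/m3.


Cement = water / (w/c)
= 190 / 0.47
= 404.3 kg/m3

404.3


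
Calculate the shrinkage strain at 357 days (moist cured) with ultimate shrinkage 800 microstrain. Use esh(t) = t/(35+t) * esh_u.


esh(357) = 357 / (35 + 357) * 800
= 357 / 392 * 800
= 728.6 microstrain

728.6


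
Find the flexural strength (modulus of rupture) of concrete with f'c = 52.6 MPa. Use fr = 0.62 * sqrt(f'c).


fr = 0.62 * sqrt(52.6)
= 4.497 MPa

4.497


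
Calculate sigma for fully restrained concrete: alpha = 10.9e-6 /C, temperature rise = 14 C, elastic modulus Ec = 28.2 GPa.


sigma = alpha * dT * Ec
= 10.9e-6 * 14 * 28.2 * 1000
= 4.303 MPa

4.303


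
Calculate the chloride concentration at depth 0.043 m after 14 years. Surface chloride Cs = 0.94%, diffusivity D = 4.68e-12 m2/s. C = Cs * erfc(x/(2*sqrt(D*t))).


t_seconds = 14 * 365.25 * 24 * 3600 = 441806400.0 s
arg = 0.043 / (2 * sqrt(4.68e-12 * 441806400.0))
= 0.4728
erfc(0.4728) = 0.5037
C = 0.94 * 0.5037 = 0.4735%

0.4735


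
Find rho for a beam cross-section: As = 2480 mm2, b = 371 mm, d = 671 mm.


rho = As / (b * d)
= 2480 / (371 * 671)
= 0.01

0.01


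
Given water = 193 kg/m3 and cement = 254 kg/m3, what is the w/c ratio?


w/c = water / cement
w/c = 193 / 254 = 0.76

0.76


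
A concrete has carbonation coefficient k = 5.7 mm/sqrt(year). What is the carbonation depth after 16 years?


depth = k * sqrt(t)
= 5.7 * sqrt(16)
= 22.8 mm

22.8


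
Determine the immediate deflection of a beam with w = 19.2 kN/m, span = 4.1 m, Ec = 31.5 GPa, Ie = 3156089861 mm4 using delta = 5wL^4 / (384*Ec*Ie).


Convert: L = 4.1 m = 4100 mm, Ec = 31.5 GPa = 31500 MPa
delta = 5 * 19.2 * 4100^4 / (384 * 31500 * 3156089861)
= 0.71 mm

0.71


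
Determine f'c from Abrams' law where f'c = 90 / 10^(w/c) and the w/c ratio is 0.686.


f'c = 90 / 10^0.686
= 90 / 4.853
= 18.55 MPa

18.55


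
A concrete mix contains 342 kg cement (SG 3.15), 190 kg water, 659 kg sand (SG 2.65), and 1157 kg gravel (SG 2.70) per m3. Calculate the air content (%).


Vol cement = 342 / (3.15 * 1000) = 0.108571 m3
Vol water = 190 / 1000 = 0.19 m3
Vol sand = 659 / (2.65 * 1000) = 0.248679 m3
Vol gravel = 1157 / (2.70 * 1000) = 0.428519 m3
Total solid + water volume = 0.975769 m3
Air = (1 - 0.975769) * 100 = 2.42%

2.42


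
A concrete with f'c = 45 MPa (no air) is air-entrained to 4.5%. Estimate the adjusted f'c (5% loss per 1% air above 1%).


Strength loss = (4.5 - 1) * 5 = 17.5%
f'c = 45 * (1 - 17.5/100)
= 37.12 MPa

37.12


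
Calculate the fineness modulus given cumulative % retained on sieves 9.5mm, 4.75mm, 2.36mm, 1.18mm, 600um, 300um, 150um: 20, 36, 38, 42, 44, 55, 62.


FM = sum(cumulative % retained) / 100
= 297 / 100
= 2.97

2.97


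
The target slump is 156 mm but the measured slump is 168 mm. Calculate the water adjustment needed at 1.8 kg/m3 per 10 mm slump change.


Difference = 156 - 168 = -12 mm
Water adjustment = -12 * 1.8 / 10 = -2.2 kg/m3

-2.2


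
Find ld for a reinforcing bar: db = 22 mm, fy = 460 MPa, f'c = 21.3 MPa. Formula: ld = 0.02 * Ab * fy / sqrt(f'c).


Ab = pi * 22^2 / 4 = 380.133 mm2
ld = 0.02 * 380.133 * 460 / sqrt(21.3)
= 757.8 mm

757.8
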